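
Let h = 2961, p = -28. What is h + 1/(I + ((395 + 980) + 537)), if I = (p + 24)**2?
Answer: 5708809/1928 ≈ 2961.0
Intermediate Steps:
I = 16 (I = (-28 + 24)**2 = (-4)**2 = 16)
h + 1/(I + ((395 + 980) + 537)) = 2961 + 1/(16 + ((395 + 980) + 537)) = 2961 + 1/(16 + (1375 + 537)) = 2961 + 1/(16 + 1912) = 2961 + 1/1928 = 5708809/1928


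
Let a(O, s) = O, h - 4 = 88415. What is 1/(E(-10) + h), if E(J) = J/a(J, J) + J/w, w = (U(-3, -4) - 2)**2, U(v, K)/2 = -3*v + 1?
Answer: 162/14324035 ≈ 1.1310e-5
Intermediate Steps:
h = 88419 (h = 4 + 88415 = 88419)
U(v, K) = 2 - 6*v (U(v, K) = 2*(-3*v + 1) = 2*(1 - 3*v) = 2 - 6*v)
w = 324 (w = ((2 - 6*(-3)) - 2)**2 = ((2 + 18) - 2)**2 = (20 - 2)**2 = 18**2 = 324)
E(J) = 1 + J/324 (E(J) = J/J + J/324 = 1 + J*(1/324) = 1 + J/324)
1/(E(-10) + h) = 1/((1 + (1/324)*(-10)) + 88419) = 1/((1 - 5/162) + 88419) = 1/(157/162 + 88419) = 1/(14324035/162) = 162/14324035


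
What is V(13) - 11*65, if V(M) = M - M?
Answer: -715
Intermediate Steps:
V(M) = 0
V(13) - 11*65 = 0 - 11*65 = 0 - 715 = -715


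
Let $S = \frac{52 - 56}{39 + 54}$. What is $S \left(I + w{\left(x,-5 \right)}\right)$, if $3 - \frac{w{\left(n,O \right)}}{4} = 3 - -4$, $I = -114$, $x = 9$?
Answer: $\frac{520}{93} \approx 5.5914$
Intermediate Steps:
$w{\left(n,O \right)} = -16$ ($w{\left(n,O \right)} = 12 - 4 \left(3 - -4\right) = 12 - 4 \left(3 + 4\right) = 12 - 28 = -16$)
$S = - \frac{4}{93} \approx -0.043011$
$S \left(I + w{\left(x,-5 \right)}\right) = - \frac{4 \left(-114 - 16\right)}{93} = \left(- \frac{4}{93}\right) \left(-130\right) = \frac{520}{93}$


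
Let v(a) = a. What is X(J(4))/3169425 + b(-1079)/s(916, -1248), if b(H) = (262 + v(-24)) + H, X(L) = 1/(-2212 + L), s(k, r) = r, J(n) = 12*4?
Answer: 480676051871/713298112800 ≈ 0.67388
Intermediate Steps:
J(n) = 48
b(H) = 238 + H (b(H) = (262 - 24) + H = 238 + H)
X(J(4))/3169425 + b(-1079)/s(916, -1248) = 1/((-2212 + 48)*3169425) + (238 - 1079)/(-1248) = (1/3169425)/(-2164) - 841*(-1/1248) = -1/2164*1/3169425 + 841/1248 = -1/6858635700 + 841/1248 = 480676051871/713298112800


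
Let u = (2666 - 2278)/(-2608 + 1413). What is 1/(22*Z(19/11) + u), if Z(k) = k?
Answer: 1195/45022 ≈ 0.026543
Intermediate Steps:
u = -388/1195 (u = 388/(-1195) = 388*(-1/1195) = -388/1195 ≈ -0.32469)
1/(22*Z(19/11) + u) = 1/(22*(19/11) - 388/1195) = 1/(38 - 388/1195) = 1/(45022/1195) = 1195/45022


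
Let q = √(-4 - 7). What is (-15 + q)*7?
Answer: -105 + 7*I*√11 ≈ -105.0 + 23.216*I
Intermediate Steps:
q = I*√11 (q = √(-11) = I*√11 ≈ 3.3166*I)
(-15 + q)*7 = (-15 + I*√11)*7 = -105 + 7*I*√11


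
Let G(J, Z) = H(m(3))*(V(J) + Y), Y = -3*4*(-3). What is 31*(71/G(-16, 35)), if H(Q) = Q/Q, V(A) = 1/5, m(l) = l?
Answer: 11005/181 ≈ 60.801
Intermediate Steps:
V(A) = 1/5
Y = 36 (Y = -12*(-3) = 36)
H(Q) = 1
G(J, Z) = 181/5 (G(J, Z) = 1*(1/5 + 36) = 1*(181/5) = 181/5)
31*(71/G(-16, 35)) = 31*(71/(181/5)) = 31*(71*(5/181)) = 31*(355/181) = 11005/181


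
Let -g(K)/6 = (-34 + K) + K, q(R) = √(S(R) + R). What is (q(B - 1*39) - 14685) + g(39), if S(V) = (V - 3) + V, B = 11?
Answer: -14949 + I*√87 ≈ -14949.0 + 9.3274*I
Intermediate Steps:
S(V) = -3 + 2*V (S(V) = (-3 + V) + V = -3 + 2*V)
q(R) = √(-3 + 3*R) (q(R) = √((-3 + 2*R) + R) = √(-3 + 3*R))
g(K) = 204 - 12*K (g(K) = -6*((-34 + K) + K) = -6*(-34 + 2*K) = 204 - 12*K)
(q(B - 1*39) - 14685) + g(39) = (√(-3 + 3*(11 - 1*39)) - 14685) + (204 - 12*39) = (√(-3 + 3*(11 - 39)) - 14685) + (204 - 468) = (√(-3 + 3*(-28)) - 14685) - 264 = (√(-3 - 84) - 14685) - 264 = (√(-87) - 14685) - 264 = (I*√87 - 14685) - 264 = (-14685 + I*√87) - 264 = -14949 + I*√87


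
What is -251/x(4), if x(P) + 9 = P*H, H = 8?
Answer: -251/23 ≈ -10.913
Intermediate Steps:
x(P) = -9 + 8*P (x(P) = -9 + P*8 = -9 + 8*P)
-251/x(4) = -251/(-9 + 8*4) = -251/(-9 + 32) = -251/23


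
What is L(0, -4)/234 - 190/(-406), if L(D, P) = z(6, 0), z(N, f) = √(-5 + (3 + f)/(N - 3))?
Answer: 95/203 + I/117 ≈ 0.46798 + 0.008547*I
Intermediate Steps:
z(N, f) = √(-5 + (3 + f)/(-3 + N))
L(D, P) = 2*I (L(D, P) = √((18 + 0 - 5*6)/(-3 + 6)) = √((18 + 0 - 30)/3) = √((⅓)*(-12)) = √(-4) = 2*I)
L(0, -4)/234 - 190/(-406) = (2*I)/234 - 190/(-406) = (2*I)*(1/234) - 190*(-1/406) = I/117 + 95/203 = 95/203 + I/117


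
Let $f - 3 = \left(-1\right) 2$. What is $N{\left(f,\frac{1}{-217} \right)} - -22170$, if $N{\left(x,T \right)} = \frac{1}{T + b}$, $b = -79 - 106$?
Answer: $\frac{890036603}{40146} \approx 22170.0$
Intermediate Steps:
$b = -185$
$f = 1$ ($f = 3 - 2 = 1$)
$N{\left(x,T \right)} = \frac{1}{-185 + T}$ ($N{\left(x,T \right)} = \frac{1}{T - 185} = \frac{1}{-185 + T}$)
$N{\left(f,\frac{1}{-217} \right)} - -22170 = \frac{1}{-185 + \frac{1}{-217}} - -22170 = \frac{1}{-185 - \frac{1}{217}} + 22170 = \frac{1}{- \frac{40146}{217}} + 22170 = - \frac{217}{40146} + 22170 = \frac{890036603}{40146}$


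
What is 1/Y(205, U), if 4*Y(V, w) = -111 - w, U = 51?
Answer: -2/81 ≈ -0.024691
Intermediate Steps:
Y(V, w) = -111/4 - w/4 (Y(V, w) = (-111 - w)/4 = -111/4 - w/4)
1/Y(205, U) = 1/(-111/4 - ¼*51) = 1/(-111/4 - 51/4) = 1/(-81/2) = -2/81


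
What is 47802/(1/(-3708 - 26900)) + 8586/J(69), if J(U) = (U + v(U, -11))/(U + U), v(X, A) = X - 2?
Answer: -49745906727/34 ≈ -1.4631e+9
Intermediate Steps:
v(X, A) = -2 + X
J(U) = (-2 + 2*U)/(2*U) (J(U) = (U + (-2 + U))/(U + U) = (-2 + 2*U)/((2*U)) = (-2 + 2*U)*(1/(2*U)) = (-2 + 2*U)/(2*U))
47802/(1/(-3708 - 26900)) + 8586/J(69) = 47802/(1/(-3708 - 26900)) + 8586/(((-1 + 69)/69)) = 47802/(1/(-30608)) + 8586/(((1/69)*68)) = 47802/(-1/30608) + 8586/(68/69) = 47802*(-30608) + 8586*(69/68) = -1463123616 + 296217/34 = -49745906727/34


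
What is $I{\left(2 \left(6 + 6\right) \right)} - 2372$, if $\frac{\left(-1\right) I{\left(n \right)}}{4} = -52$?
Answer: $-2164$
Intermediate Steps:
$I{\left(n \right)} = 208$ ($I{\left(n \right)} = \left(-4\right) \left(-52\right) = 208$)
$I{\left(2 \left(6 + 6\right) \right)} - 2372 = 208 - 2372 = -2164$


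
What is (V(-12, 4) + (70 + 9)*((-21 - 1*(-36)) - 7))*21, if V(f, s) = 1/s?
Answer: 53109/4 ≈ 13277.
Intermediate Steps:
(V(-12, 4) + (70 + 9)*((-21 - 1*(-36)) - 7))*21 = (1/4 + (70 + 9)*((-21 - 1*(-36)) - 7))*21 = (¼ + 79*((-21 + 36) - 7))*21 = (¼ + 79*(15 - 7))*21 = (¼ + 79*8)*21 = (¼ + 632)*21 = (2529/4)*21 = 53109/4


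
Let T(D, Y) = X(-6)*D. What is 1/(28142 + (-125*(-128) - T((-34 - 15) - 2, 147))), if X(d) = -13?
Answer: 1/43479 ≈ 2.3000e-5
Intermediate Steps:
T(D, Y) = -13*D
1/(28142 + (-125*(-128) - T((-34 - 15) - 2, 147))) = 1/(28142 + (-125*(-128) - (-13)*((-34 - 15) - 2))) = 1/(28142 + (16000 - (-13)*(-49 - 2))) = 1/(28142 + (16000 - (-13)*(-51))) = 1/(28142 + (16000 - 1*663)) = 1/(28142 + (16000 - 663)) = 1/(28142 + 15337) = 1/43479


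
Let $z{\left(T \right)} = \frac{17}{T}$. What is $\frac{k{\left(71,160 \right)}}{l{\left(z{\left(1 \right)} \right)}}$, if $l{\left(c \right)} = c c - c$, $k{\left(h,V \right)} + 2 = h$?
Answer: $\frac{69}{272} \approx 0.25368$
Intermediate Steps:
$k{\left(h,V \right)} = -2 + h$
$l{\left(c \right)} = c^{2} - c$
$\frac{k{\left(71,160 \right)}}{l{\left(z{\left(1 \right)} \right)}} = \frac{-2 + 71}{\frac{17}{1} \left(-1 + \frac{17}{1}\right)} = \frac{69}{17 \cdot 1 \left(-1 + 17 \cdot 1\right)} = \frac{69}{17 \left(-1 + 17\right)} = \frac{69}{17 \cdot 16} = \frac{69}{272}$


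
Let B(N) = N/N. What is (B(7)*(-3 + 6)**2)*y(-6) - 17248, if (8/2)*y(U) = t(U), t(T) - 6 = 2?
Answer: -17230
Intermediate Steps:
t(T) = 8 (t(T) = 6 + 2 = 8)
y(U) = 2 (y(U) = (1/4)*8 = 2)
B(N) = 1
(B(7)*(-3 + 6)**2)*y(-6) - 17248 = (1*(-3 + 6)**2)*2 - 17248 = (1*3**2)*2 - 17248 = (1*9)*2 - 17248 = 9*2 - 17248 = 18 - 17248 = -17230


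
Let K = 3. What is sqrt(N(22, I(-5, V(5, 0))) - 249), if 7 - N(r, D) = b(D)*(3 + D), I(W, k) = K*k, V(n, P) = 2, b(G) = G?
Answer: 2*I*sqrt(74) ≈ 17.205*I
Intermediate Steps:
I(W, k) = 3*k
N(r, D) = 7 - D*(3 + D)
sqrt(N(22, I(-5, V(5, 0))) - 249) = sqrt((7 - (3*2)**2 - 9*2) - 249) = sqrt((7 - 1*6**2 - 3*6) - 249) = sqrt((7 - 1*36 - 18) - 249) = sqrt((7 - 36 - 18) - 249) = sqrt(-47 - 249) = sqrt(-296) = 2*I*sqrt(74)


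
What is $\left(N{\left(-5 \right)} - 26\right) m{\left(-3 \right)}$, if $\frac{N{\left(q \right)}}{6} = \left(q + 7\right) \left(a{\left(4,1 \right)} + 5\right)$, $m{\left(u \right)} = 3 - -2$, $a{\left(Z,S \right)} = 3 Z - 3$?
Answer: $710$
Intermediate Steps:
$a{\left(Z,S \right)} = -3 + 3 Z$
$m{\left(u \right)} = 5$ ($m{\left(u \right)} = 3 + 2 = 5$)
$N{\left(q \right)} = 588 + 84 q$ ($N{\left(q \right)} = 6 \left(q + 7\right) \left(\left(-3 + 3 \cdot 4\right) + 5\right) = 6 \left(7 + q\right) \left(\left(-3 + 12\right) + 5\right) = 6 \left(7 + q\right) \left(9 + 5\right) = 6 \left(7 + q\right) 14 = 6 \left(98 + 14 q\right) = 588 + 84 q$)
$\left(N{\left(-5 \right)} - 26\right) m{\left(-3 \right)} = \left(\left(588 + 84 \left(-5\right)\right) - 26\right) 5 = \left(\left(588 - 420\right) - 26\right) 5 = \left(168 - 26\right) 5 = 142 \cdot 5 = 710$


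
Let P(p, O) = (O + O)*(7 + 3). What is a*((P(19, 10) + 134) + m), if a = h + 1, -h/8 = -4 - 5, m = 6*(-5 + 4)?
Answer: 23944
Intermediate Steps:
P(p, O) = 20*O (P(p, O) = (2*O)*10 = 20*O)
m = -6 (m = 6*(-1) = -6)
h = 72 (h = -8*(-4 - 5) = -8*(-9) = 72)
a = 73 (a = 72 + 1 = 73)
a*((P(19, 10) + 134) + m) = 73*((20*10 + 134) - 6) = 73*((200 + 134) - 6) = 73*(334 - 6) = 73*328 = 23944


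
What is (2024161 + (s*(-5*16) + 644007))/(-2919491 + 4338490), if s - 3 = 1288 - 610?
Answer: 2613688/1418999 ≈ 1.8419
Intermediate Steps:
s = 681 (s = 3 + (1288 - 610) = 3 + 678 = 681)
(2024161 + (s*(-5*16) + 644007))/(-2919491 + 4338490) = (2024161 + (681*(-5*16) + 644007))/(-2919491 + 4338490) = (2024161 + (681*(-80) + 644007))/1418999 = (2024161 + (-54480 + 644007))*(1/1418999) = (2024161 + 589527)*(1/1418999) = 2613688*(1/1418999) = 2613688/1418999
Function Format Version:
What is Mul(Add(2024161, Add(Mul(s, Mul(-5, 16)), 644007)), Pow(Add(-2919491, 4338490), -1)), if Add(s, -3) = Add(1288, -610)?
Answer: Rational(2613688, 1418999) ≈ 1.8419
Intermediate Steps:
s = 681 (s = Add(3, Add(1288, -610)) = Add(3, 678) = 681)
Mul(Add(2024161, Add(Mul(s, Mul(-5, 16)), 644007)), Pow(Add(-2919491, 4338490), -1)) = Mul(Add(2024161, Add(Mul(681, Mul(-5, 16)), 644007)), Pow(Add(-2919491, 4338490), -1)) = Mul(Add(2024161, Add(Mul(681, -80), 644007)), Pow(1418999, -1)) = Mul(Add(2024161, Add(-54480, 644007)), Rational(1, 1418999)) = Mul(Add(2024161, 589527), Rational(1, 1418999)) = Mul(2613688, Rational(1, 1418999)) = Rational(2613688, 1418999)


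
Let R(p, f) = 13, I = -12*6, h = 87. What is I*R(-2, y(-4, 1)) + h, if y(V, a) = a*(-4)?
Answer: -849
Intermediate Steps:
y(V, a) = -4*a
I = -72
I*R(-2, y(-4, 1)) + h = -72*13 + 87 = -936 + 87 = -849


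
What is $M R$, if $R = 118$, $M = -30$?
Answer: $-3540$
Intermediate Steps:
$M R = \left(-30\right) 118 = -3540$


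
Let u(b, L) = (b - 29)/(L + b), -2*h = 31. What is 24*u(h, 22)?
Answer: -2136/13 ≈ -164.31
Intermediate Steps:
h = -31/2 (h = -½*31 = -31/2 ≈ -15.500)
u(b, L) = (-29 + b)/(L + b)
24*u(h, 22) = 24*((-29 - 31/2)/(22 - 31/2)) = 24*(-89/2/(13/2)) = 24*((2/13)*(-89/2)) = 24*(-89/13) = -2136/13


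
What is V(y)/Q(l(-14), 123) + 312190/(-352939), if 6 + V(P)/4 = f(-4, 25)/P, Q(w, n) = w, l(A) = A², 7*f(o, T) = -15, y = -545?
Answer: -13286543455/13195330393 ≈ -1.0069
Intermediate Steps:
f(o, T) = -15/7 (f(o, T) = (⅐)*(-15) = -15/7)
V(P) = -24 - 60/(7*P) (V(P) = -24 + 4*(-15/(7*P)) = -24 - 60/(7*P))
V(y)/Q(l(-14), 123) + 312190/(-352939) = (-24 - 60/7/(-545))/((-14)²) + 312190/(-352939) = (-24 - 60/7*(-1/545))/196 + 312190*(-1/352939) = (-24 + 12/763)*(1/196) - 312190/352939 = -18300/763*1/196 - 312190/352939 = -4575/37387 - 312190/352939 = -13286543455/13195330393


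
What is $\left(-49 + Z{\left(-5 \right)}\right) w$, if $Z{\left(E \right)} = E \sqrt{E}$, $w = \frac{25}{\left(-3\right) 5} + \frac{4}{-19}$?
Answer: $\frac{5243}{57} + \frac{535 i \sqrt{5}}{57} \approx 91.982 + 20.988 i$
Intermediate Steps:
$w = - \frac{107}{57}$ ($w = \frac{25}{-15} + 4 \left(- \frac{1}{19}\right) = 25 \left(- \frac{1}{15}\right) - \frac{4}{19} = - \frac{5}{3} - \frac{4}{19} = - \frac{107}{57} \approx -1.8772$)
$Z{\left(E \right)} = E^{\frac{3}{2}}$
$\left(-49 + Z{\left(-5 \right)}\right) w = \left(-49 + \left(-5\right)^{\frac{3}{2}}\right) \left(- \frac{107}{57}\right) = \left(-49 - 5 i \sqrt{5}\right) \left(- \frac{107}{57}\right) = \frac{5243}{57} + \frac{535 i \sqrt{5}}{57}$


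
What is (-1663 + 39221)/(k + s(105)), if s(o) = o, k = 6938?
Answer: 37558/7043 ≈ 5.3327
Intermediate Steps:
(-1663 + 39221)/(k + s(105)) = (-1663 + 39221)/(6938 + 105) = 37558/7043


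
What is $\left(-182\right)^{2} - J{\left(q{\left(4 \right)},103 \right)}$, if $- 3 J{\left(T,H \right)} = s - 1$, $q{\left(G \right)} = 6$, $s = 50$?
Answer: $\frac{99421}{3} \approx 33140.0$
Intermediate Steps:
$J{\left(T,H \right)} = - \frac{49}{3}$ ($J{\left(T,H \right)} = - \frac{50 - 1}{3} = \left(- \frac{1}{3}\right) 49 = - \frac{49}{3}$)
$\left(-182\right)^{2} - J{\left(q{\left(4 \right)},103 \right)} = \left(-182\right)^{2} - - \frac{49}{3} = 33124 + \frac{49}{3} = \frac{99421}{3}$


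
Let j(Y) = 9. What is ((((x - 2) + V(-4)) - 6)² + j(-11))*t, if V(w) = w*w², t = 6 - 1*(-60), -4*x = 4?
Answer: 352308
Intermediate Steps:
x = -1 (x = -¼*4 = -1)
t = 66 (t = 6 + 60 = 66)
V(w) = w³
((((x - 2) + V(-4)) - 6)² + j(-11))*t = ((((-1 - 2) + (-4)³) - 6)² + 9)*66 = (((-3 - 64) - 6)² + 9)*66 = ((-67 - 6)² + 9)*66 = ((-73)² + 9)*66 = (5329 + 9)*66 = 5338*66 = 352308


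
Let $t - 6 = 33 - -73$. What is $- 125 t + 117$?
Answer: $-13883$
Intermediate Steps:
$t = 112$ ($t = 6 + \left(33 - -73\right) = 6 + \left(33 + 73\right) = 6 + 106 = 112$)
$- 125 t + 117 = \left(-125\right) 112 + 117 = -14000 + 117 = -13883$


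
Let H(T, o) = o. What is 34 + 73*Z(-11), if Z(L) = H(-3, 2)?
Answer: 180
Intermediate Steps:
Z(L) = 2
34 + 73*Z(-11) = 34 + 73*2 = 34 + 146 = 180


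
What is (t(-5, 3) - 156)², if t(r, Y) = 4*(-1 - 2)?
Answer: 28224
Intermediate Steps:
t(r, Y) = -12 (t(r, Y) = 4*(-3) = -12)
(t(-5, 3) - 156)² = (-12 - 156)² = (-168)² = 28224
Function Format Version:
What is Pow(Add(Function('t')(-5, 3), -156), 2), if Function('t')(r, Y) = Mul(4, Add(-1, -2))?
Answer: 28224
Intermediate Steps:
Function('t')(r, Y) = -12 (Function('t')(r, Y) = Mul(4, -3) = -12)
Pow(Add(Function('t')(-5, 3), -156), 2) = Pow(Add(-12, -156), 2) = Pow(-168, 2) = 28224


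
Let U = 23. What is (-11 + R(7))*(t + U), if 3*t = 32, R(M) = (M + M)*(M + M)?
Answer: 18685/3 ≈ 6228.3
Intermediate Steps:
R(M) = 4*M² (R(M) = (2*M)*(2*M) = 4*M²)
t = 32/3 (t = (⅓)*32 = 32/3 ≈ 10.667)
(-11 + R(7))*(t + U) = (-11 + 4*7²)*(32/3 + 23) = (-11 + 4*49)*(101/3) = (-11 + 196)*(101/3) = 185*(101/3) = 18685/3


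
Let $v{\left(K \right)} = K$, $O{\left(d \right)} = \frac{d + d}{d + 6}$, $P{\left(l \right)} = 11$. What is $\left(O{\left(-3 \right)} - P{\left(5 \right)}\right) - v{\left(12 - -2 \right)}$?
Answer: $-27$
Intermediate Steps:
$O{\left(d \right)} = \frac{2 d}{6 + d}$
$\left(O{\left(-3 \right)} - P{\left(5 \right)}\right) - v{\left(12 - -2 \right)} = \left(2 \left(-3\right) \frac{1}{6 - 3} - 11\right) - \left(12 - -2\right) = \left(2 \left(-3\right) \frac{1}{3} - 11\right) - \left(12 + 2\right) = \left(2 \left(-3\right) \frac{1}{3} - 11\right) - 14 = \left(-2 - 11\right) - 14 = -13 - 14 = -27$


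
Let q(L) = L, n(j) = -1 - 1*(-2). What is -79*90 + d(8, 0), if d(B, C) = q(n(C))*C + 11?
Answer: -7099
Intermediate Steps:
n(j) = 1 (n(j) = -1 + 2 = 1)
d(B, C) = 11 + C (d(B, C) = 1*C + 11 = C + 11 = 11 + C)
-79*90 + d(8, 0) = -79*90 + (11 + 0) = -7110 + 11 = -7099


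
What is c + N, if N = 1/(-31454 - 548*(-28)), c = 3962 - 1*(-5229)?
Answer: 148067009/16110 ≈ 9191.0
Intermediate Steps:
c = 9191 (c = 3962 + 5229 = 9191)
N = -1/16110 (N = 1/(-31454 + 15344) = 1/(-16110) = -1/16110 ≈ -6.2073e-5)
c + N = 9191 - 1/16110 = 148067009/16110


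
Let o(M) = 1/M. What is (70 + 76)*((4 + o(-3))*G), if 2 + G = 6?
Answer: 6424/3 ≈ 2141.3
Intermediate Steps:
G = 4 (G = -2 + 6 = 4)
(70 + 76)*((4 + o(-3))*G) = (70 + 76)*((4 + 1/(-3))*4) = 146*((4 - ⅓)*4) = 146*((11/3)*4) = 146*(44/3) = 6424/3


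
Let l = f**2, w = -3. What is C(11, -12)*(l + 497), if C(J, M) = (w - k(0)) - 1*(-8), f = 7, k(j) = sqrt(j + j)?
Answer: 2730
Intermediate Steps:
k(j) = sqrt(2)*sqrt(j) (k(j) = sqrt(2*j) = sqrt(2)*sqrt(j))
l = 49 (l = 7**2 = 49)
C(J, M) = 5 (C(J, M) = (-3 - sqrt(2)*sqrt(0)) - 1*(-8) = (-3 - sqrt(2)*0) + 8 = (-3 - 1*0) + 8 = (-3 + 0) + 8 = -3 + 8 = 5)
C(11, -12)*(l + 497) = 5*(49 + 497) = 5*546 = 2730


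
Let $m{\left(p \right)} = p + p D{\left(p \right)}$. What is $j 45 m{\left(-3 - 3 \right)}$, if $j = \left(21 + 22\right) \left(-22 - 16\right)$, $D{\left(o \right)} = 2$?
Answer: $1323540$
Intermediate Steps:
$j = -1634$ ($j = 43 \left(-38\right) = -1634$)
$m{\left(p \right)} = 3 p$ ($m{\left(p \right)} = p + p 2 = p + 2 p = 3 p$)
$j 45 m{\left(-3 - 3 \right)} = \left(-1634\right) 45 \cdot 3 \left(-3 - 3\right) = - 73530 \cdot 3 \left(-3 - 3\right) = - 73530 \cdot 3 \left(-6\right) = \left(-73530\right) \left(-18\right) = 1323540$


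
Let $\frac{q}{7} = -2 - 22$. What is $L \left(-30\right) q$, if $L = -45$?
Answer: $-226800$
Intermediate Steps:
$q = -168$ ($q = 7 \left(-2 - 22\right) = 7 \left(-24\right) = -168$)
$L \left(-30\right) q = \left(-45\right) \left(-30\right) \left(-168\right) = 1350 \left(-168\right) = -226800$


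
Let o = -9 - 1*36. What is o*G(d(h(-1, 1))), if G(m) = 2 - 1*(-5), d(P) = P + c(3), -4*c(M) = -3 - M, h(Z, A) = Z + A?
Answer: -315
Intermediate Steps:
h(Z, A) = A + Z
c(M) = 3/4 + M/4 (c(M) = -(-3 - M)/4 = 3/4 + M/4)
d(P) = 3/2 + P (d(P) = P + (3/4 + (1/4)*3) = P + (3/4 + 3/4) = P + 3/2 = 3/2 + P)
G(m) = 7 (G(m) = 2 + 5 = 7)
o = -45 (o = -9 - 36 = -45)
o*G(d(h(-1, 1))) = -45*7 = -315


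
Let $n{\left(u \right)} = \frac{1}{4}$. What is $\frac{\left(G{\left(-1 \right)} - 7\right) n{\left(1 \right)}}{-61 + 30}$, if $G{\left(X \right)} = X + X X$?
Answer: $\frac{7}{124} \approx 0.056452$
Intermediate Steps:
$n{\left(u \right)} = \frac{1}{4}$
$G{\left(X \right)} = X + X^{2}$
$\frac{\left(G{\left(-1 \right)} - 7\right) n{\left(1 \right)}}{-61 + 30} = \frac{\left(- (1 - 1) - 7\right) \frac{1}{4}}{-61 + 30} = \frac{\left(\left(-1\right) 0 - 7\right) \frac{1}{4}}{-31} = - \frac{\left(0 - 7\right) \frac{1}{4}}{31} = - \frac{\left(-7\right) \frac{1}{4}}{31} = \left(- \frac{1}{31}\right) \left(- \frac{7}{4}\right) = \frac{7}{124}$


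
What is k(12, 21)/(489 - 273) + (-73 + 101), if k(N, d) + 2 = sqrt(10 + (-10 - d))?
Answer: 3023/108 + I*sqrt(21)/216 ≈ 27.991 + 0.021216*I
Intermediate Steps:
k(N, d) = -2 + sqrt(-d) (k(N, d) = -2 + sqrt(10 + (-10 - d)) = -2 + sqrt(-d))
k(12, 21)/(489 - 273) + (-73 + 101) = (-2 + sqrt(-1*21))/(489 - 273) + (-73 + 101) = (-2 + sqrt(-21))/216 + 28 = (-2 + I*sqrt(21))*(1/216) + 28 = (-1/108 + I*sqrt(21)/216) + 28 = 3023/108 + I*sqrt(21)/216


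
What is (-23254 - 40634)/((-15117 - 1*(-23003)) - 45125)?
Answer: 21296/12413 ≈ 1.7156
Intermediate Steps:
(-23254 - 40634)/((-15117 - 1*(-23003)) - 45125) = -63888/((-15117 + 23003) - 45125) = -63888/(7886 - 45125) = -63888/(-37239) = -63888*(-1/37239) = 21296/12413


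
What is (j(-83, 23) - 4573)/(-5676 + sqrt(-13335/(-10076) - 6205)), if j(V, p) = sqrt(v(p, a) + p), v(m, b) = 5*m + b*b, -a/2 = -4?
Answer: 261536162448/324680758421 - 57191376*sqrt(202)/324680758421 - 62*I*sqrt(33097367710)/324680758421 + 283526*I*sqrt(163848355)/324680758421 ≈ 0.80301 + 0.011143*I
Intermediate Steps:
a = 8 (a = -2*(-4) = 8)
v(m, b) = b**2 + 5*m (v(m, b) = 5*m + b**2 = b**2 + 5*m)
j(V, p) = sqrt(64 + 6*p) (j(V, p) = sqrt((8**2 + 5*p) + p) = sqrt((64 + 5*p) + p) = sqrt(64 + 6*p))
(j(-83, 23) - 4573)/(-5676 + sqrt(-13335/(-10076) - 6205)) = (sqrt(64 + 6*23) - 4573)/(-5676 + sqrt(-13335/(-10076) - 6205)) = (sqrt(64 + 138) - 4573)/(-5676 + sqrt(-13335*(-1/10076) - 6205)) = (sqrt(202) - 4573)/(-5676 + sqrt(13335/10076 - 6205)) = (-4573 + sqrt(202))/(-5676 + sqrt(-62508245/10076)) = (-4573 + sqrt(202))/(-5676 + 31*I*sqrt(163848355)/5038)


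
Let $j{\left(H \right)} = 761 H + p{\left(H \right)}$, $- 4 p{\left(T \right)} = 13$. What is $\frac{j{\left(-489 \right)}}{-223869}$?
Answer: $\frac{1488529}{895476} \approx 1.6623$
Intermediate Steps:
$p{\left(T \right)} = - \frac{13}{4}$ ($p{\left(T \right)} = \left(- \frac{1}{4}\right) 13 = - \frac{13}{4}$)
$j{\left(H \right)} = - \frac{13}{4} + 761 H$ ($j{\left(H \right)} = 761 H - \frac{13}{4} = - \frac{13}{4} + 761 H$)
$\frac{j{\left(-489 \right)}}{-223869} = \frac{- \frac{13}{4} + 761 \left(-489\right)}{-223869} = \left(- \frac{13}{4} - 372129\right) \left(- \frac{1}{223869}\right) = \left(- \frac{1488529}{4}\right) \left(- \frac{1}{223869}\right) = \frac{1488529}{895476}$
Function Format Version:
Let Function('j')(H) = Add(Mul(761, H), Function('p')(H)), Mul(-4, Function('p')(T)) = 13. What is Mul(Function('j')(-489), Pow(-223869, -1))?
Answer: Rational(1488529, 895476) ≈ 1.6623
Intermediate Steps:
Function('p')(T) = Rational(-13, 4) (Function('p')(T) = Mul(Rational(-1, 4), 13) = Rational(-13, 4))
Function('j')(H) = Add(Rational(-13, 4), Mul(761, H)) (Function('j')(H) = Add(Mul(761, H), Rational(-13, 4)) = Add(Rational(-13, 4), Mul(761, H)))
Mul(Function('j')(-489), Pow(-223869, -1)) = Mul(Add(Rational(-13, 4), Mul(761, -489)), Pow(-223869, -1)) = Mul(Add(Rational(-13, 4), -372129), Rational(-1, 223869)) = Mul(Rational(-1488529, 4), Rational(-1, 223869)) = Rational(1488529, 895476)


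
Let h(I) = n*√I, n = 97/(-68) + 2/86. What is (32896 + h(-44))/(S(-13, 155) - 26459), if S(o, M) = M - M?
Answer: -32896/26459 + 4103*I*√11/38683058 ≈ -1.2433 + 0.00035178*I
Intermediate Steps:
S(o, M) = 0
n = -4103/2924 (n = 97*(-1/68) + 2*(1/86) = -97/68 + 1/43 = -4103/2924 ≈ -1.4032)
h(I) = -4103*√I/2924
(32896 + h(-44))/(S(-13, 155) - 26459) = (32896 - 4103*I*√11/1462)/(0 - 26459) = (32896 - 4103*I*√11/1462)/(-26459) = (32896 - 4103*I*√11/1462)*(-1/26459) = -32896/26459 + 4103*I*√11/38683058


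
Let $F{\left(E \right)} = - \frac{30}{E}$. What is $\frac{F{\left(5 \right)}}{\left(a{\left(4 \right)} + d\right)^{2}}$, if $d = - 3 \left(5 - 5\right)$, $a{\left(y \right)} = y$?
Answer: $- \frac{3}{8} \approx -0.375$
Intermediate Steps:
$d = 0$ ($d = \left(-3\right) 0 = 0$)
$\frac{F{\left(5 \right)}}{\left(a{\left(4 \right)} + d\right)^{2}} = \frac{\left(-30\right) \frac{1}{5}}{\left(4 + 0\right)^{2}} = \frac{\left(-30\right) \frac{1}{5}}{4^{2}} = - \frac{6}{16} = \left(-6\right) \frac{1}{16} = - \frac{3}{8}$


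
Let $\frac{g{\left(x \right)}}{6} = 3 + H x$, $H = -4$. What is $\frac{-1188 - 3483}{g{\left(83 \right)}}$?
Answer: $\frac{1557}{658} \approx 2.3663$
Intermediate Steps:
$g{\left(x \right)} = 18 - 24 x$ ($g{\left(x \right)} = 6 \left(3 - 4 x\right) = 18 - 24 x$)
$\frac{-1188 - 3483}{g{\left(83 \right)}} = \frac{-1188 - 3483}{18 - 1992} = - \frac{4671}{-1974} = \left(-4671\right) \left(- \frac{1}{1974}\right) = \frac{1557}{658}$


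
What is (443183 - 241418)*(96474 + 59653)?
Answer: 31500964155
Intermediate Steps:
(443183 - 241418)*(96474 + 59653) = 201765*156127 = 31500964155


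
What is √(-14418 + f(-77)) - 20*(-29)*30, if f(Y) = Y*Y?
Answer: 17400 + I*√8489 ≈ 17400.0 + 92.136*I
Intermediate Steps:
f(Y) = Y²
√(-14418 + f(-77)) - 20*(-29)*30 = √(-14418 + (-77)²) - 20*(-29)*30 = √(-14418 + 5929) + 580*30 = √(-8489) + 17400 = I*√8489 + 17400 = 17400 + I*√8489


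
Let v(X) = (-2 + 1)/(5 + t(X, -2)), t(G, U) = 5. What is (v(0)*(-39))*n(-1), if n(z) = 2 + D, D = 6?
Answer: 156/5 ≈ 31.200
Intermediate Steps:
n(z) = 8 (n(z) = 2 + 6 = 8)
v(X) = -1/10 (v(X) = (-2 + 1)/(5 + 5) = -1/10)
(v(0)*(-39))*n(-1) = -1/10*(-39)*8 = (39/10)*8 = 156/5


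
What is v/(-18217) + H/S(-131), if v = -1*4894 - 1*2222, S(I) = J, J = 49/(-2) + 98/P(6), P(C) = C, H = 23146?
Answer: -2529555408/892633 ≈ -2833.8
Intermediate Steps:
J = -49/6 (J = 49/(-2) + 98/6 = 49*(-1/2) + 98*(1/6) = -49/2 + 49/3 = -49/6 ≈ -8.1667)
S(I) = -49/6
v = -7116 (v = -4894 - 2222 = -7116)
v/(-18217) + H/S(-131) = -7116/(-18217) + 23146/(-49/6) = -7116*(-1/18217) + 23146*(-6/49) = 7116/18217 - 138876/49 = -2529555408/892633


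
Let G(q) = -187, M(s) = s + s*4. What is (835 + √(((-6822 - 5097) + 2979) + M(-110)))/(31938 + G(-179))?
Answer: 835/31751 + I*√9490/31751 ≈ 0.026298 + 0.0030681*I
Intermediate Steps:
M(s) = 5*s (M(s) = s + 4*s = 5*s)
(835 + √(((-6822 - 5097) + 2979) + M(-110)))/(31938 + G(-179)) = (835 + √(((-6822 - 5097) + 2979) + 5*(-110)))/(31938 - 187) = (835 + √((-11919 + 2979) - 550))/31751 = (835 + √(-8940 - 550))*(1/31751) = (835 + √(-9490))*(1/31751) = (835 + I*√9490)*(1/31751) = 835/31751 + I*√9490/31751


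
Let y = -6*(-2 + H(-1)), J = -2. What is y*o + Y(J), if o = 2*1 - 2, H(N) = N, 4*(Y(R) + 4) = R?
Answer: -9/2 ≈ -4.5000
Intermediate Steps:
Y(R) = -4 + R/4
y = 18 (y = -6*(-2 - 1) = -6*(-3) = 18)
o = 0 (o = 2 - 2 = 0)
y*o + Y(J) = 18*0 + (-4 + (¼)*(-2)) = 0 + (-4 - ½) = 0 - 9/2 = -9/2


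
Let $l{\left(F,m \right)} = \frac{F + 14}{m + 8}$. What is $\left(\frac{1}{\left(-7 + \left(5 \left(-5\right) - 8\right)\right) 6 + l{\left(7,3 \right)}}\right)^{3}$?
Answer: $- \frac{1331}{17964142659} \approx -7.4092 \cdot 10^{-8}$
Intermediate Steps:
$l{\left(F,m \right)} = \frac{14 + F}{8 + m}$
$\left(\frac{1}{\left(-7 + \left(5 \left(-5\right) - 8\right)\right) 6 + l{\left(7,3 \right)}}\right)^{3} = \left(\frac{1}{\left(-7 + \left(5 \left(-5\right) - 8\right)\right) 6 + \frac{14 + 7}{8 + 3}}\right)^{3} = \left(\frac{1}{\left(-7 - 33\right) 6 + \frac{1}{11} \cdot 21}\right)^{3} = \left(\frac{1}{\left(-7 - 33\right) 6 + \frac{21}{11}}\right)^{3} = \left(\frac{1}{\left(-40\right) 6 + \frac{21}{11}}\right)^{3} = \left(\frac{1}{-240 + \frac{21}{11}}\right)^{3} = \left(\frac{1}{- \frac{2619}{11}}\right)^{3} = \left(- \frac{11}{2619}\right)^{3} = - \frac{1331}{17964142659}$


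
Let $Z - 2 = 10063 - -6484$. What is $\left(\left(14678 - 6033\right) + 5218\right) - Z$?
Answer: $-2686$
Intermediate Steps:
$Z = 16549$ ($Z = 2 + \left(10063 - -6484\right) = 2 + \left(10063 + 6484\right) = 2 + 16547 = 16549$)
$\left(\left(14678 - 6033\right) + 5218\right) - Z = \left(\left(14678 - 6033\right) + 5218\right) - 16549 = \left(8645 + 5218\right) - 16549 = 13863 - 16549 = -2686$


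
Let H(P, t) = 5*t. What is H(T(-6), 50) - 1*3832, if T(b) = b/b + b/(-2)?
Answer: -3582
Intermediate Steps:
T(b) = 1 - b/2 (T(b) = 1 + b*(-½) = 1 - b/2)
H(T(-6), 50) - 1*3832 = 5*50 - 1*3832 = 250 - 3832 = -3582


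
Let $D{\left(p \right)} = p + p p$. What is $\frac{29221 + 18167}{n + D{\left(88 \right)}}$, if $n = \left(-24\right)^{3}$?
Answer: $- \frac{11847}{1498} \approx -7.9085$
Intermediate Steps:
$n = -13824$
$D{\left(p \right)} = p + p^{2}$
$\frac{29221 + 18167}{n + D{\left(88 \right)}} = \frac{29221 + 18167}{-13824 + 88 \left(1 + 88\right)} = \frac{47388}{-13824 + 88 \cdot 89} = \frac{47388}{-13824 + 7832} = \frac{47388}{-5992} = 47388 \left(- \frac{1}{5992}\right) = - \frac{11847}{1498}$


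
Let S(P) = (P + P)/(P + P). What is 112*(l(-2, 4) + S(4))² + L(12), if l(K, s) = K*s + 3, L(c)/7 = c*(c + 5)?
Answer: 3220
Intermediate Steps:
S(P) = 1 (S(P) = (2*P)/((2*P)) = (2*P)*(1/(2*P)) = 1)
L(c) = 7*c*(5 + c) (L(c) = 7*(c*(c + 5)) = 7*(c*(5 + c)) = 7*c*(5 + c))
l(K, s) = 3 + K*s
112*(l(-2, 4) + S(4))² + L(12) = 112*((3 - 2*4) + 1)² + 7*12*(5 + 12) = 112*((3 - 8) + 1)² + 7*12*17 = 112*(-5 + 1)² + 1428 = 112*(-4)² + 1428 = 112*16 + 1428 = 1792 + 1428 = 3220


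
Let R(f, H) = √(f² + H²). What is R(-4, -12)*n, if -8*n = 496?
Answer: -248*√10 ≈ -784.25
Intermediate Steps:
n = -62 (n = -⅛*496 = -62)
R(f, H) = √(H² + f²)
R(-4, -12)*n = √((-12)² + (-4)²)*(-62) = √(144 + 16)*(-62) = √160*(-62) = (4*√10)*(-62) = -248*√10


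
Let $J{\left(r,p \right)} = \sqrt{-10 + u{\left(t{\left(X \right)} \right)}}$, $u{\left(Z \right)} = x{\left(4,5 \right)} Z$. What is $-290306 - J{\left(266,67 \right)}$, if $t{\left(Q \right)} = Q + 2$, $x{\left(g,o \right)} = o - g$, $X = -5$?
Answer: $-290306 - i \sqrt{13} \approx -2.9031 \cdot 10^{5} - 3.6056 i$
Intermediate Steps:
$t{\left(Q \right)} = 2 + Q$
$u{\left(Z \right)} = Z$ ($u{\left(Z \right)} = \left(5 - 4\right) Z = 1 Z = Z$)
$J{\left(r,p \right)} = i \sqrt{13}$ ($J{\left(r,p \right)} = \sqrt{-10 + \left(2 - 5\right)} = \sqrt{-10 - 3} = \sqrt{-13} = i \sqrt{13}$)
$-290306 - J{\left(266,67 \right)} = -290306 - i \sqrt{13}$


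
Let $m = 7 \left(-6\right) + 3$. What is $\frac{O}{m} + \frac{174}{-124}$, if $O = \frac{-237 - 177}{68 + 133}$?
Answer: $- \frac{72925}{54002} \approx -1.3504$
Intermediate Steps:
$O = - \frac{138}{67}$ ($O = - \frac{414}{201} = \left(-414\right) \frac{1}{201} = - \frac{138}{67} \approx -2.0597$)
$m = -39$ ($m = -42 + 3 = -39$)
$\frac{O}{m} + \frac{174}{-124} = - \frac{138}{67 \left(-39\right)} + \frac{174}{-124} = \left(- \frac{138}{67}\right) \left(- \frac{1}{39}\right) + 174 \left(- \frac{1}{124}\right) = \frac{46}{871} - \frac{87}{62} = - \frac{72925}{54002}$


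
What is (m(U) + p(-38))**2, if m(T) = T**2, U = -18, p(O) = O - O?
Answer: 104976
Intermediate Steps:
p(O) = 0
(m(U) + p(-38))**2 = ((-18)**2 + 0)**2 = (324 + 0)**2 = 324**2 = 104976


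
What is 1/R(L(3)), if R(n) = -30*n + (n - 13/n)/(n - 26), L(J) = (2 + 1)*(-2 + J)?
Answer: -69/6206 ≈ -0.011118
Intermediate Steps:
L(J) = -6 + 3*J (L(J) = 3*(-2 + J) = -6 + 3*J)
R(n) = -30*n + (n - 13/n)/(-26 + n)
1/R(L(3)) = 1/((-13 - 30*(-6 + 3*3)³ + 781*(-6 + 3*3)²)/((-6 + 3*3)*(-26 + (-6 + 3*3)))) = 1/((-13 - 30*(-6 + 9)³ + 781*(-6 + 9)²)/((-6 + 9)*(-26 + (-6 + 9)))) = 1/((-13 - 30*3³ + 781*3²)/(3*(-26 + 3))) = 1/((⅓)*(-13 - 30*27 + 781*9)/(-23)) = 1/((⅓)*(-1/23)*(-13 - 810 + 7029)) = 1/((⅓)*(-1/23)*6206) = 1/(-6206/69) = -69/6206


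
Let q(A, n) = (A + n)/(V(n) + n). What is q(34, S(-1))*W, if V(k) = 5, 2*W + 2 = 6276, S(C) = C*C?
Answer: 109795/6 ≈ 18299.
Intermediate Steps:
S(C) = C**2
W = 3137 (W = -1 + (1/2)*6276 = -1 + 3138 = 3137)
q(A, n) = (A + n)/(5 + n)
q(34, S(-1))*W = ((34 + (-1)**2)/(5 + (-1)**2))*3137 = ((34 + 1)/(5 + 1))*3137 = (35/6)*3137 = 109795/6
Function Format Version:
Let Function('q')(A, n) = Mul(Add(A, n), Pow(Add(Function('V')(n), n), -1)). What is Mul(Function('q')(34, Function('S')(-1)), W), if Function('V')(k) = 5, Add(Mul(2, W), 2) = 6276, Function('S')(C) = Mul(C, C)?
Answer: Rational(109795, 6) ≈ 18299.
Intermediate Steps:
Function('S')(C) = Pow(C, 2)
W = 3137 (W = Add(-1, Mul(Rational(1, 2), 6276)) = Add(-1, 3138) = 3137)
Function('q')(A, n) = Mul(Pow(Add(5, n), -1), Add(A, n)) (Function('q')(A, n) = Mul(Add(A, n), Pow(Add(5, n), -1)) = Mul(Pow(Add(5, n), -1), Add(A, n)))
Mul(Function('q')(34, Function('S')(-1)), W) = Mul(Mul(Pow(Add(5, Pow(-1, 2)), -1), Add(34, Pow(-1, 2))), 3137) = Mul(Mul(Pow(Add(5, 1), -1), Add(34, 1)), 3137) = Mul(Mul(Pow(6, -1), 35), 3137) = Mul(Mul(Rational(1, 6), 35), 3137) = Mul(Rational(35, 6), 3137) = Rational(109795, 6)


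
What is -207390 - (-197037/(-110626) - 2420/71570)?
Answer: -164202474406297/791750282 ≈ -2.0739e+5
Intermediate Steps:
-207390 - (-197037/(-110626) - 2420/71570) = -207390 - (-197037*(-1/110626) - 2420*1/71570) = -207390 - (197037/110626 - 242/7157) = -207390 - 1*1383422317/791750282 = -207390 - 1383422317/791750282 = -164202474406297/791750282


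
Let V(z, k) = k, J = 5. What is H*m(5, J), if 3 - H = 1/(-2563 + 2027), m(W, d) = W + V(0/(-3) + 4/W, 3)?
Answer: 1609/67 ≈ 24.015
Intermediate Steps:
m(W, d) = 3 + W (m(W, d) = W + 3 = 3 + W)
H = 1609/536 (H = 3 - 1/(-2563 + 2027) = 3 - 1/(-536) = 3 - 1*(-1/536) = 3 + 1/536 = 1609/536 ≈ 3.0019)
H*m(5, J) = 1609*(3 + 5)/536 = (1609/536)*8 = 1609/67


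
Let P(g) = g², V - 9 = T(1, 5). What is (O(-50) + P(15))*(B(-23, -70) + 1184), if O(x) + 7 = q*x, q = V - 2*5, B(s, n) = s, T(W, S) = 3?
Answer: 136998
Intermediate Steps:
V = 12 (V = 9 + 3 = 12)
q = 2 (q = 12 - 2*5 = 12 - 10 = 2)
O(x) = -7 + 2*x
(O(-50) + P(15))*(B(-23, -70) + 1184) = ((-7 + 2*(-50)) + 15²)*(-23 + 1184) = ((-7 - 100) + 225)*1161 = (-107 + 225)*1161 = 118*1161 = 136998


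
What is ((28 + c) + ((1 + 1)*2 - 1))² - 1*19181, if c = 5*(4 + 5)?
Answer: -13405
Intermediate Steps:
c = 45 (c = 5*9 = 45)
((28 + c) + ((1 + 1)*2 - 1))² - 1*19181 = ((28 + 45) + ((1 + 1)*2 - 1))² - 1*19181 = (73 + (2*2 - 1))² - 19181 = (73 + (4 - 1))² - 19181 = (73 + 3)² - 19181 = 76² - 19181 = 5776 - 19181 = -13405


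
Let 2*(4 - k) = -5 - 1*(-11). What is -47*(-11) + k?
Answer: 518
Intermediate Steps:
k = 1 (k = 4 - (-5 - 1*(-11))/2 = 4 - (-5 + 11)/2 = 4 - 1/2*6 = 4 - 3 = 1)
-47*(-11) + k = -47*(-11) + 1 = 517 + 1 = 518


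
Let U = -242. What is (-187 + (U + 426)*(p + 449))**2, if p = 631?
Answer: 39415352089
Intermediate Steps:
(-187 + (U + 426)*(p + 449))**2 = (-187 + (-242 + 426)*(631 + 449))**2 = (-187 + 184*1080)**2 = (-187 + 198720)**2 = 198533**2 = 39415352089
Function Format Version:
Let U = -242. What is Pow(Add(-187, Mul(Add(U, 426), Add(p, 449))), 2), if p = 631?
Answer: 39415352089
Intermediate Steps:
Pow(Add(-187, Mul(Add(U, 426), Add(p, 449))), 2) = Pow(Add(-187, Mul(Add(-242, 426), Add(631, 449))), 2) = Pow(Add(-187, Mul(184, 1080)), 2) = Pow(Add(-187, 198720), 2) = Pow(198533, 2) = 39415352089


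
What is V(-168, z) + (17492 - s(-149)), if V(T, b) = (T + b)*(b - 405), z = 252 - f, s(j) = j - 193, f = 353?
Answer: 153948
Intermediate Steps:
s(j) = -193 + j
z = -101 (z = 252 - 1*353 = 252 - 353 = -101)
V(T, b) = (-405 + b)*(T + b) (V(T, b) = (T + b)*(-405 + b) = (-405 + b)*(T + b))
V(-168, z) + (17492 - s(-149)) = ((-101)² - 405*(-168) - 405*(-101) - 168*(-101)) + (17492 - (-193 - 149)) = (10201 + 68040 + 40905 + 16968) + (17492 - 1*(-342)) = 136114 + (17492 + 342) = 136114 + 17834 = 153948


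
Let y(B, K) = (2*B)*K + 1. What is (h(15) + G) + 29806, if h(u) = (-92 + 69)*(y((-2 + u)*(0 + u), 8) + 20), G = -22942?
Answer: -65379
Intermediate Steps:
y(B, K) = 1 + 2*B*K (y(B, K) = 2*B*K + 1 = 1 + 2*B*K)
h(u) = -483 - 368*u*(-2 + u) (h(u) = (-92 + 69)*((1 + 2*((-2 + u)*(0 + u))*8) + 20) = -23*((1 + 2*((-2 + u)*u)*8) + 20) = -23*((1 + 2*(u*(-2 + u))*8) + 20) = -23*((1 + 16*u*(-2 + u)) + 20) = -23*(21 + 16*u*(-2 + u)) = -483 - 368*u*(-2 + u))
(h(15) + G) + 29806 = ((-483 - 368*15² + 736*15) - 22942) + 29806 = ((-483 - 368*225 + 11040) - 22942) + 29806 = ((-483 - 82800 + 11040) - 22942) + 29806 = (-72243 - 22942) + 29806 = -95185 + 29806 = -65379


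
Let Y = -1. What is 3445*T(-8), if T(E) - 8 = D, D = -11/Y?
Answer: 65455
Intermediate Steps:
D = 11 (D = -11/(-1) = -11*(-1) = 11)
T(E) = 19 (T(E) = 8 + 11 = 19)
3445*T(-8) = 3445*19 = 65455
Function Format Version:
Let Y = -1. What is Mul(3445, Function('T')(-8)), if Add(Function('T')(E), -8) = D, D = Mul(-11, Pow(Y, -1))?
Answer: 65455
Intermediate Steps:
D = 11 (D = Mul(-11, Pow(-1, -1)) = Mul(-11, -1) = 11)
Function('T')(E) = 19 (Function('T')(E) = Add(8, 11) = 19)
Mul(3445, Function('T')(-8)) = Mul(3445, 19) = 65455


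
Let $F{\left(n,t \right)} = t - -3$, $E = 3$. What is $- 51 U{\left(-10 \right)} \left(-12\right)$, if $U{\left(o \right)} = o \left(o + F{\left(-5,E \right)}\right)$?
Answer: $24480$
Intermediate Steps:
$F{\left(n,t \right)} = 3 + t$ ($F{\left(n,t \right)} = t + 3 = 3 + t$)
$U{\left(o \right)} = o \left(6 + o\right)$ ($U{\left(o \right)} = o \left(o + \left(3 + 3\right)\right) = o \left(o + 6\right) = o \left(6 + o\right)$)
$- 51 U{\left(-10 \right)} \left(-12\right) = - 51 \left(- 10 \left(6 - 10\right)\right) \left(-12\right) = - 51 \left(\left(-10\right) \left(-4\right)\right) \left(-12\right) = \left(-51\right) 40 \left(-12\right) = \left(-2040\right) \left(-12\right) = 24480$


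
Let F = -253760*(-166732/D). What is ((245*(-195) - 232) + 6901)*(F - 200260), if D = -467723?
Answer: 5589434401051800/467723 ≈ 1.1950e+10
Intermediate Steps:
F = -42309912320/467723 (F = -253760/((-467723/(-166732))) = -253760/((-467723*(-1/166732))) = -253760/467723/166732 = -253760*166732/467723 = -42309912320/467723 ≈ -90459.)
((245*(-195) - 232) + 6901)*(F - 200260) = ((245*(-195) - 232) + 6901)*(-42309912320/467723 - 200260) = ((-47775 - 232) + 6901)*(-135976120300/467723) = (-48007 + 6901)*(-135976120300/467723) = -41106*(-135976120300/467723) = 5589434401051800/467723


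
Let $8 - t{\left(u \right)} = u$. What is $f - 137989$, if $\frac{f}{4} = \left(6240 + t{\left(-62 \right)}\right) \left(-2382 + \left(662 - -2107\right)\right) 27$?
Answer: $263594771$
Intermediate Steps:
$t{\left(u \right)} = 8 - u$
$f = 263732760$ ($f = 4 \left(6240 + \left(8 - -62\right)\right) \left(-2382 + \left(662 - -2107\right)\right) 27 = 4 \left(6240 + \left(8 + 62\right)\right) \left(-2382 + \left(662 + 2107\right)\right) 27 = 4 \left(6240 + 70\right) \left(-2382 + 2769\right) 27 = 4 \cdot 6310 \cdot 387 \cdot 27 = 4 \cdot 2441970 \cdot 27 = 4 \cdot 65933190 = 263732760$)
$f - 137989 = 263732760 - 137989 = 263594771$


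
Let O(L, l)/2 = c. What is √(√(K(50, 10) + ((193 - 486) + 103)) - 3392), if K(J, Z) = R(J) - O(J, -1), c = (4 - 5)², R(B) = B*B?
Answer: √(-3392 + 2*√577) ≈ 57.827*I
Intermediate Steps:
R(B) = B²
c = 1 (c = (-1)² = 1)
O(L, l) = 2 (O(L, l) = 2*1 = 2)
K(J, Z) = -2 + J² (K(J, Z) = J² - 1*2 = J² - 2 = -2 + J²)
√(√(K(50, 10) + ((193 - 486) + 103)) - 3392) = √(√((-2 + 50²) + ((193 - 486) + 103)) - 3392) = √(√((-2 + 2500) + (-293 + 103)) - 3392) = √(√(2498 - 190) - 3392) = √(√2308 - 3392) = √(2*√577 - 3392) = √(-3392 + 2*√577)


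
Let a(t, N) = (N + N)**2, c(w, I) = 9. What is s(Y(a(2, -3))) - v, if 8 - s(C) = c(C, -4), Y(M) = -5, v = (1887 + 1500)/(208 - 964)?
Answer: 877/252 ≈ 3.4802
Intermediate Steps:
v = -1129/252 (v = 3387/(-756) = 3387*(-1/756) = -1129/252 ≈ -4.4802)
a(t, N) = 4*N**2 (a(t, N) = (2*N)**2 = 4*N**2)
s(C) = -1 (s(C) = 8 - 1*9 = 8 - 9 = -1)
s(Y(a(2, -3))) - v = -1 - 1*(-1129/252) = -1 + 1129/252 = 877/252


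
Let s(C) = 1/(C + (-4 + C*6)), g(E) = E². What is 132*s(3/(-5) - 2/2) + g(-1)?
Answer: -146/19 ≈ -7.6842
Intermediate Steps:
s(C) = 1/(-4 + 7*C) (s(C) = 1/(C + (-4 + 6*C)) = 1/(-4 + 7*C))
132*s(3/(-5) - 2/2) + g(-1) = 132/(-4 + 7*(3/(-5) - 2/2)) + (-1)² = 132/(-4 + 7*(3*(-⅕) - 2*½)) + 1 = 132/(-4 + 7*(-⅗ - 1)) + 1 = 132/(-4 + 7*(-8/5)) + 1 = 132/(-4 - 56/5) + 1 = 132/(-76/5) + 1 = 132*(-5/76) + 1 = -165/19 + 1 = -146/19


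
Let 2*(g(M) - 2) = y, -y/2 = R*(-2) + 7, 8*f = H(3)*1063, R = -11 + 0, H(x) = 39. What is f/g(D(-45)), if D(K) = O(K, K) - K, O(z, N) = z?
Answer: -13819/72 ≈ -191.93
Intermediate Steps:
D(K) = 0 (D(K) = K - K = 0)
R = -11
f = 41457/8 (f = (39*1063)/8 = (1/8)*41457 = 41457/8 ≈ 5182.1)
y = -58 (y = -2*(-11*(-2) + 7) = -2*(22 + 7) = -2*29 = -58)
g(M) = -27 (g(M) = 2 + (1/2)*(-58) = 2 - 29 = -27)
f/g(D(-45)) = (41457/8)/(-27) = (41457/8)*(-1/27) = -13819/72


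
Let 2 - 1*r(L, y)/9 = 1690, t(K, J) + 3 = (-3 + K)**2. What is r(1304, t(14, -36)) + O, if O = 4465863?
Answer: 4450671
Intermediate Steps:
t(K, J) = -3 + (-3 + K)**2
r(L, y) = -15192 (r(L, y) = 18 - 9*1690 = 18 - 15210 = -15192)
r(1304, t(14, -36)) + O = -15192 + 4465863 = 4450671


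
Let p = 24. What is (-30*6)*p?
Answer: -4320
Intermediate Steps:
(-30*6)*p = -30*6*24 = -180*24 = -4320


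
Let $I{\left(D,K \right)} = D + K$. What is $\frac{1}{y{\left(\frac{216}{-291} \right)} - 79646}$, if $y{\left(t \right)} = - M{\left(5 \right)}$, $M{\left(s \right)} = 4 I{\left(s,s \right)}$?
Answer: $- \frac{1}{79686} \approx -1.2549 \cdot 10^{-5}$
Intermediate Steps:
$M{\left(s \right)} = 8 s$ ($M{\left(s \right)} = 4 \left(s + s\right) = 4 \cdot 2 s = 8 s$)
$y{\left(t \right)} = -40$ ($y{\left(t \right)} = - 8 \cdot 5 = \left(-1\right) 40 = -40$)
$\frac{1}{y{\left(\frac{216}{-291} \right)} - 79646} = \frac{1}{-40 - 79646} = \frac{1}{-79686} = - \frac{1}{79686}$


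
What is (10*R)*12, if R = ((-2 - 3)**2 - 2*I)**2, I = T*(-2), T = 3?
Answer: 164280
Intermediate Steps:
I = -6 (I = 3*(-2) = -6)
R = 1369 (R = ((-2 - 3)**2 - 2*(-6))**2 = ((-5)**2 + 12)**2 = (25 + 12)**2 = 37**2 = 1369)
(10*R)*12 = (10*1369)*12 = 13690*12 = 164280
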